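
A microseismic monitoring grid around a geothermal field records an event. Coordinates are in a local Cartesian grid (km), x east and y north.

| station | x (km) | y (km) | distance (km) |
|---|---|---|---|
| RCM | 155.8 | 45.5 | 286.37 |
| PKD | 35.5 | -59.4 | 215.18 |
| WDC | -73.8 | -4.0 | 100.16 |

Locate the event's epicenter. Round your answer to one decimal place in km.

x ≈ -128.5 km, y ≈ 79.9 km

Circle about each station: (x − 155.8)² + (y − 45.5)² = 286.37²; (x − 35.5)² + (y + 59.4)² = 215.18²; (x + 73.8)² + (y + 4.0)² = 100.16².
Subtracting the RCM equation from the PKD and WDC equations removes the quadratic terms:
-240.6 x − 209.8 y = 14150.06
-459.2 x − 99.0 y = 51094.30
Solving the 2×2 system: x ≈ -128.5, y ≈ 79.9 km.
Check against RCM (with the unrounded x, y): √((x − 155.8)²+(y − 45.5)²) = 286.37 ≈ 286.37 km. ✓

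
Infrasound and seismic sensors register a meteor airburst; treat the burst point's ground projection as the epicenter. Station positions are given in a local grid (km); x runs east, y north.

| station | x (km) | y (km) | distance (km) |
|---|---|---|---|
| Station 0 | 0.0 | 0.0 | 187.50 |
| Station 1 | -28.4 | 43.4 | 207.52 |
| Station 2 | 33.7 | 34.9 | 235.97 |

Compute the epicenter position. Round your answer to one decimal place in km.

x ≈ -123.6 km, y ≈ -141.0 km

Circle about each station: x² + y² = 187.50²; (x + 28.4)² + (y − 43.4)² = 207.52²; (x − 33.7)² + (y − 34.9)² = 235.97².
Subtracting pairs of circle equations eliminates x²+y² and gives linear equations (the radical axes):
-56.8 x + 86.8 y = -5218.18
67.4 x + 69.8 y = -18171.89
Solving the 2×2 system: x ≈ -123.6, y ≈ -141.0 km.
Check against Station 0 (with the unrounded x, y): √(x²+y²) = 187.50 ≈ 187.50 km. ✓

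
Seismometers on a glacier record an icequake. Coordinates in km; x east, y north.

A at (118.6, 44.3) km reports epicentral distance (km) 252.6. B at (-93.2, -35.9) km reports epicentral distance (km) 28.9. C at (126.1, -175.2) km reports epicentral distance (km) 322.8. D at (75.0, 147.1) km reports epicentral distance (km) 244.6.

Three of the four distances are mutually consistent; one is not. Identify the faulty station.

B

Solve using three stations at a time. Using A, C, D (subtract circle equations pairwise → linear system) gives (x, y) ≈ (-132.3, 17.9).
Distances from that point to each station vs reported:
  A: calculated 252.3 vs reported 252.6 → residual 0.3 km
  B: calculated 66.5 vs reported 28.9 → residual 37.6 km
  C: calculated 322.6 vs reported 322.8 → residual 0.2 km
  D: calculated 244.3 vs reported 244.6 → residual 0.3 km
A, C, D are mutually consistent (residuals ≈ 0); B is off by 37.6 km.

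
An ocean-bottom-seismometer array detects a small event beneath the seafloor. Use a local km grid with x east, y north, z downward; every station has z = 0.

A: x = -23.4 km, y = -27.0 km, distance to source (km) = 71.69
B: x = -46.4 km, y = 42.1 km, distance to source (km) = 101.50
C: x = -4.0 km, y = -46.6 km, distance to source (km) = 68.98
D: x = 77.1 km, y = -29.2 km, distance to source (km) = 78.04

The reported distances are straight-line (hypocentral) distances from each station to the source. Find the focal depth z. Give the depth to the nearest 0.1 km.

Each station gives a sphere (x−x_i)² + (y−y_i)² + z² = d_i² (stations at z=0).
Subtracting the A sphere from B and C: z² cancels, leaving linear equations in x and y:
-46.0 x + 138.2 y = -2513.98
38.8 x − 39.2 y = 1292.22
Solving: x ≈ 22.489, y ≈ -10.706 km (keep extra digits for the depth step; rounded: 22.5, -10.7).
Then from the A sphere: z² = 71.69² − (x + 23.4)² − (y + 27.0)² with x = 22.489, y = -10.706, so z ≈ 52.613 ≈ 52.6 km.

z ≈ 52.6 km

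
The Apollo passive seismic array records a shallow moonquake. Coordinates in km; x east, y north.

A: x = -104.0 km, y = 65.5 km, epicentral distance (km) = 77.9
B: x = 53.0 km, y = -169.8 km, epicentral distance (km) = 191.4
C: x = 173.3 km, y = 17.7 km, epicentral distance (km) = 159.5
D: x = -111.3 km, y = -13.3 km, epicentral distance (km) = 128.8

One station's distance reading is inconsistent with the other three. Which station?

Solve using three stations at a time. Using B, C, D (subtract circle equations pairwise → linear system) gives (x, y) ≈ (13.8, 17.6).
Distances from that point to each station vs reported:
  A: calculated 127.2 vs reported 77.9 → residual 49.3 km
  B: calculated 191.4 vs reported 191.4 → residual 0.0 km
  C: calculated 159.5 vs reported 159.5 → residual 0.0 km
  D: calculated 128.8 vs reported 128.8 → residual 0.0 km
B, C, D are mutually consistent (residuals ≈ 0); A is off by 49.3 km.

A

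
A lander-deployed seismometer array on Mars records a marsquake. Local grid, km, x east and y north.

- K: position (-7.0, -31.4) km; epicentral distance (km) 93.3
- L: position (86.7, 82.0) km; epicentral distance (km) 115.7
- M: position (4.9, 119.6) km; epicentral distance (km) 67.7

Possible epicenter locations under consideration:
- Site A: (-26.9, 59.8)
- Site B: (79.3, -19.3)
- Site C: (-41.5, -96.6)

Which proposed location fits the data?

For each candidate, compare |candidate − station| to the reported distance:
Site A: residuals K 0.0, L 0.0, M 0.0 → max 0.0 km
Site B: residuals K 6.2, L 14.1, M 89.9 → max 89.9 km
Site C: residuals K 19.5, L 104.1, M 153.4 → max 153.4 km
Only Site A has all residuals ≈ 0.

Site A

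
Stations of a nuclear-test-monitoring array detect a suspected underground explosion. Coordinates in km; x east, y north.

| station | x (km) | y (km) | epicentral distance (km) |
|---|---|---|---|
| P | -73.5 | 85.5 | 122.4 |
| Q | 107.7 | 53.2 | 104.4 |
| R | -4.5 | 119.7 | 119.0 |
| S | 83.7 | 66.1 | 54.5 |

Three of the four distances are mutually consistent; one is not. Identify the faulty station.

Solve using three stations at a time. Using P, Q, R (subtract circle equations pairwise → linear system) gives (x, y) ≈ (16.5, 2.7).
Distances from that point to each station vs reported:
  P: calculated 122.3 vs reported 122.4 → residual 0.1 km
  Q: calculated 104.3 vs reported 104.4 → residual 0.1 km
  R: calculated 118.9 vs reported 119.0 → residual 0.1 km
  S: calculated 92.4 vs reported 54.5 → residual 37.9 km
P, Q, R are mutually consistent (residuals ≈ 0); S is off by 37.9 km.

S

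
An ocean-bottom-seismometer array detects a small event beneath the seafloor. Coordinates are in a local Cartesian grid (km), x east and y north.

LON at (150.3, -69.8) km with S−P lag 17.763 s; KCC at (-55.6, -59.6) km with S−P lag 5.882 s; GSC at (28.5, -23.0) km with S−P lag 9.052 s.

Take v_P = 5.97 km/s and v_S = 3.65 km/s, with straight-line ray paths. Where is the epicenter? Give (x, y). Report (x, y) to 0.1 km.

x ≈ -14.4 km, y ≈ -96.4 km

Distance from S−P lag: d = Δt · v_P v_S / (v_P − v_S) = Δt · (5.97·3.65)/(5.97−3.65) ≈ 9.3925·Δt.
So d_LON = 166.84, d_KCC = 55.25, d_GSC = 85.02 km.
Circle about each station: (x − 150.3)² + (y + 69.8)² = 166.84²; (x + 55.6)² + (y + 59.6)² = 55.25²; (x − 28.5)² + (y + 23.0)² = 85.02².
Subtracting the LON equation from the KCC and GSC equations removes the quadratic terms:
-411.8 x + 20.4 y = 3964.41
-243.6 x + 93.6 y = -5513.69
Solving the 2×2 system: x ≈ -14.4, y ≈ -96.4 km.
Check against LON (with the unrounded x, y): √((x − 150.3)²+(y + 69.8)²) = 166.83 ≈ 166.84 km. ✓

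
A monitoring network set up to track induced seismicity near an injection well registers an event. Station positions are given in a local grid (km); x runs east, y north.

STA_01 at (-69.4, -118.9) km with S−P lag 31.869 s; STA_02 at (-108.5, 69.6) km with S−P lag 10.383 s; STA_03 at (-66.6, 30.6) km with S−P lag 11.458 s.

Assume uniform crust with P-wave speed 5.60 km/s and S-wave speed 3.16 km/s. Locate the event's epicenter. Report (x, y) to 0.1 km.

Distance from S−P lag: d = Δt · v_P v_S / (v_P − v_S) = Δt · (5.60·3.16)/(5.60−3.16) ≈ 7.2525·Δt.
So d_STA_01 = 231.13, d_STA_02 = 75.30, d_STA_03 = 83.10 km.
Circle about each station: (x + 69.4)² + (y + 118.9)² = 231.13²; (x + 108.5)² + (y − 69.6)² = 75.30²; (x + 66.6)² + (y − 30.6)² = 83.10².
Subtracting the STA_01 equation from the STA_02 and STA_03 equations removes the quadratic terms:
-78.2 x + 377.0 y = 45413.83
5.6 x + 299.0 y = 32933.82
Solving the 2×2 system: x ≈ -45.6, y ≈ 111.0 km.

(-45.6, 111.0)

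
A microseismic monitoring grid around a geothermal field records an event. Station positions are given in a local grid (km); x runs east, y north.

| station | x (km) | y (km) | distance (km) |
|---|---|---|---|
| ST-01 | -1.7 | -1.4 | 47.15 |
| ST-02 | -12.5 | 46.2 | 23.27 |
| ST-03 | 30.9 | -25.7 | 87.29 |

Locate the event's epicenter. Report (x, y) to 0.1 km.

x ≈ -32.5 km, y ≈ 34.3 km

Circle about each station: (x + 1.7)² + (y + 1.4)² = 47.15²; (x + 12.5)² + (y − 46.2)² = 23.27²; (x − 30.9)² + (y + 25.7)² = 87.29².
Subtracting pairs of circle equations eliminates x²+y² and gives linear equations (the radical axes):
-21.6 x + 95.2 y = 3967.47
65.2 x − 48.6 y = -3785.97
Solving the 2×2 system: x ≈ -32.5, y ≈ 34.3 km.
Check against ST-01 (with the unrounded x, y): √((x + 1.7)²+(y + 1.4)²) = 47.15 ≈ 47.15 km. ✓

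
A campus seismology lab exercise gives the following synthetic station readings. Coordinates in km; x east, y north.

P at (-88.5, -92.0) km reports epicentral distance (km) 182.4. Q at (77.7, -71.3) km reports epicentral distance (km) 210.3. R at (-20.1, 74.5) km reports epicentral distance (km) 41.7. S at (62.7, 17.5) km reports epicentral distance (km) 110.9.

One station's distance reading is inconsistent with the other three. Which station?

S

Solve using three stations at a time. Using P, Q, R (subtract circle equations pairwise → linear system) gives (x, y) ≈ (-59.5, 88.1).
Distances from that point to each station vs reported:
  P: calculated 182.4 vs reported 182.4 → residual 0.0 km
  Q: calculated 210.3 vs reported 210.3 → residual 0.0 km
  R: calculated 41.7 vs reported 41.7 → residual 0.0 km
  S: calculated 141.1 vs reported 110.9 → residual 30.2 km
P, Q, R are mutually consistent (residuals ≈ 0); S is off by 30.2 km.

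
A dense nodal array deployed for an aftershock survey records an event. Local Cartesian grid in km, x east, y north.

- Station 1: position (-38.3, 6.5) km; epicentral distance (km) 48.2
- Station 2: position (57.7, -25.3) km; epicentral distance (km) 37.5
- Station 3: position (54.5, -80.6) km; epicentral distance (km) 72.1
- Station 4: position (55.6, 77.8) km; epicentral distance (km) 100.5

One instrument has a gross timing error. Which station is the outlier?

Station 1

Solve using three stations at a time. Using Station 2, Station 3, Station 4 (subtract circle equations pairwise → linear system) gives (x, y) ≈ (21.1, -16.6).
Distances from that point to each station vs reported:
  Station 1: calculated 63.7 vs reported 48.2 → residual 15.5 km
  Station 2: calculated 37.6 vs reported 37.5 → residual 0.1 km
  Station 3: calculated 72.2 vs reported 72.1 → residual 0.1 km
  Station 4: calculated 100.5 vs reported 100.5 → residual 0.0 km
Station 2, Station 3, Station 4 are mutually consistent (residuals ≈ 0); Station 1 is off by 15.5 km.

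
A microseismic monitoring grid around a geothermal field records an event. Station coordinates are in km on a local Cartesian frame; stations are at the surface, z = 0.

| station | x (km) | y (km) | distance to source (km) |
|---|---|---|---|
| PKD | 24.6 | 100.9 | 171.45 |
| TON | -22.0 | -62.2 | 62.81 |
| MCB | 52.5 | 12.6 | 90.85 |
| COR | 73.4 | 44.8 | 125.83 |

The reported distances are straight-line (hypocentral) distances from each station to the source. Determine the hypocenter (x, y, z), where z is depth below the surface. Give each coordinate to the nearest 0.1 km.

(28.0, -66.3, 37.8)

Each station gives a sphere (x−x_i)² + (y−y_i)² + z² = d_i² (stations at z=0).
Subtracting the PKD sphere from TON and MCB: z² cancels, leaving linear equations in x and y:
-93.2 x − 326.2 y = 19016.88
55.8 x − 176.6 y = 13270.42
Solving: x ≈ 27.998, y ≈ -66.298 km (keep extra digits for the depth step; rounded: 28.0, -66.3).
Then from the PKD sphere: z² = 171.45² − (x − 24.6)² − (y − 100.9)² with x = 27.998, y = -66.298, so z ≈ 37.794 ≈ 37.8 km.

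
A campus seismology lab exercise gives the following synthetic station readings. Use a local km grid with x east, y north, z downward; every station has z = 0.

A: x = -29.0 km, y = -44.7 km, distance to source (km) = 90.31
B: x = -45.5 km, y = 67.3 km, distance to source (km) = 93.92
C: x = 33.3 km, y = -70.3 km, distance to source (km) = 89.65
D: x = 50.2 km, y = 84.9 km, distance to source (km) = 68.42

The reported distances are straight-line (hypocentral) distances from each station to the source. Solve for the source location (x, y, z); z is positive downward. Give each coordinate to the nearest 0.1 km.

(34.5, 18.9, 8.9)

Each station gives a sphere (x−x_i)² + (y−y_i)² + z² = d_i² (stations at z=0).
Subtracting the A sphere from B and C: z² cancels, leaving linear equations in x and y:
-33.0 x + 224.0 y = 3095.38
124.6 x − 51.2 y = 3330.66
Solving: x ≈ 34.498, y ≈ 18.901 km (keep extra digits for the depth step; rounded: 34.5, 18.9).
Then from the A sphere: z² = 90.31² − (x + 29.0)² − (y + 44.7)² with x = 34.498, y = 18.901, so z ≈ 8.878 ≈ 8.9 km.
Check against D (with the unrounded solution): distance 68.42 ≈ 68.42 km. ✓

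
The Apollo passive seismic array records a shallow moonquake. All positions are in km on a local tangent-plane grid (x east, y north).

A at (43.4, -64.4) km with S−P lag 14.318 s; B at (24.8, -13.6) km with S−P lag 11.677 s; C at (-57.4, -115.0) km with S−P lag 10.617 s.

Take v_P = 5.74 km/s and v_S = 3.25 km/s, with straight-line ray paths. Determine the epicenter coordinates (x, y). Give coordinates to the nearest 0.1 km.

x ≈ -59.9 km, y ≈ -35.5 km

Distance from S−P lag: d = Δt · v_P v_S / (v_P − v_S) = Δt · (5.74·3.25)/(5.74−3.25) ≈ 7.4920·Δt.
So d_A = 107.27, d_B = 87.48, d_C = 79.54 km.
Circle about each station: (x − 43.4)² + (y + 64.4)² = 107.27²; (x − 24.8)² + (y + 13.6)² = 87.48²; (x + 57.4)² + (y + 115.0)² = 79.54².
Subtracting pairs of circle equations eliminates x²+y² and gives linear equations (the radical axes):
-37.2 x + 101.6 y = -1376.82
-201.6 x − 101.2 y = 15669.08
Solving the 2×2 system: x ≈ -59.9, y ≈ -35.5 km.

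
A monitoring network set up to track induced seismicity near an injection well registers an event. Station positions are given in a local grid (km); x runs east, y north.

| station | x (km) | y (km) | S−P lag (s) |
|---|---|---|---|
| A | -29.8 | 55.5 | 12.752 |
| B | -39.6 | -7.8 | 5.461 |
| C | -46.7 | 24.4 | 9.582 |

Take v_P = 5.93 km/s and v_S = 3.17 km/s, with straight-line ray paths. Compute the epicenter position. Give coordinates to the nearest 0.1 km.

Distance from S−P lag: d = Δt · v_P v_S / (v_P − v_S) = Δt · (5.93·3.17)/(5.93−3.17) ≈ 6.8109·Δt.
So d_A = 86.85, d_B = 37.19, d_C = 65.26 km.
Circle about each station: (x + 29.8)² + (y − 55.5)² = 86.85²; (x + 39.6)² + (y + 7.8)² = 37.19²; (x + 46.7)² + (y − 24.4)² = 65.26².
Subtracting the A equation from the B and C equations removes the quadratic terms:
-19.6 x − 126.6 y = 3820.54
-33.8 x − 62.2 y = 2092.01
Solving the 2×2 system: x ≈ -8.9, y ≈ -28.8 km.

x ≈ -8.9 km, y ≈ -28.8 km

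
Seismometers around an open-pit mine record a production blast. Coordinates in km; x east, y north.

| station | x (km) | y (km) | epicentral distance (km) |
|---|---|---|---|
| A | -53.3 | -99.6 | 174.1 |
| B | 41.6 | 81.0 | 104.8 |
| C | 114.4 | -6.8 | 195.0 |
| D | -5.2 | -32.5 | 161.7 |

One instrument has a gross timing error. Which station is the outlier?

D

Solve using three stations at a time. Using A, B, C (subtract circle equations pairwise → linear system) gives (x, y) ≈ (-63.0, 74.2).
Distances from that point to each station vs reported:
  A: calculated 174.1 vs reported 174.1 → residual 0.0 km
  B: calculated 104.8 vs reported 104.8 → residual 0.0 km
  C: calculated 195.0 vs reported 195.0 → residual 0.0 km
  D: calculated 121.3 vs reported 161.7 → residual 40.4 km
A, B, C are mutually consistent (residuals ≈ 0); D is off by 40.4 km.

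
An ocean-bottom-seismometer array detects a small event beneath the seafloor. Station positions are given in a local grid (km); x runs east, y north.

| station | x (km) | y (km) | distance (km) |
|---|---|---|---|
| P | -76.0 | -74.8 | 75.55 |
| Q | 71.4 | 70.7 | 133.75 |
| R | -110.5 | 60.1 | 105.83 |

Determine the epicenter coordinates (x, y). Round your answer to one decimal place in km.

Circle about each station: (x + 76.0)² + (y + 74.8)² = 75.55²; (x − 71.4)² + (y − 70.7)² = 133.75²; (x + 110.5)² + (y − 60.1)² = 105.83².
Subtracting the P equation from the Q and R equations removes the quadratic terms:
294.8 x + 291.0 y = -13455.85
-69.0 x + 269.8 y = -1040.97
Solving the 2×2 system: x ≈ -33.4, y ≈ -12.4 km.

(-33.4, -12.4)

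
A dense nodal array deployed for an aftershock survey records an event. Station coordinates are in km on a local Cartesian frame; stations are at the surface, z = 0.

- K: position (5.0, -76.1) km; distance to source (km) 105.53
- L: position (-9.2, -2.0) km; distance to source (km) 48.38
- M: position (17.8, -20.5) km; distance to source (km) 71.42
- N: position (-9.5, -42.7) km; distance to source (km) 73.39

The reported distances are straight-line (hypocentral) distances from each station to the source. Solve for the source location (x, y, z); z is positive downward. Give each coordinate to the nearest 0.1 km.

Each station gives a sphere (x−x_i)² + (y−y_i)² + z² = d_i² (stations at z=0).
Subtracting the K sphere from L and M: z² cancels, leaving linear equations in x and y:
-28.4 x + 148.2 y = 3068.39
25.6 x + 111.2 y = 956.64
Solving: x ≈ -28.687, y ≈ 15.207 km (keep extra digits for the depth step; rounded: -28.7, 15.2).
Then from the K sphere: z² = 105.53² − (x − 5.0)² − (y + 76.1)² with x = -28.687, y = 15.207, so z ≈ 40.802 ≈ 40.8 km.

x ≈ -28.7 km, y ≈ 15.2 km, depth ≈ 40.8 km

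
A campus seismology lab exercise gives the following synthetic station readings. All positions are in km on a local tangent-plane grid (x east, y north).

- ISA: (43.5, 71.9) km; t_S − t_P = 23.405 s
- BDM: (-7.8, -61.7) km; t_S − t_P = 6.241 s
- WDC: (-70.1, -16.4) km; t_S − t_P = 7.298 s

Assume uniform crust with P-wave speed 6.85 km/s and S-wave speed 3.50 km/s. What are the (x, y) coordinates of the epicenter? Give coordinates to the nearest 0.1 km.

-52.3 km east, -65.5 km north

Distance from S−P lag: d = Δt · v_P v_S / (v_P − v_S) = Δt · (6.85·3.50)/(6.85−3.50) ≈ 7.1567·Δt.
So d_ISA = 167.50, d_BDM = 44.67, d_WDC = 52.23 km.
Circle about each station: (x − 43.5)² + (y − 71.9)² = 167.50²; (x + 7.8)² + (y + 61.7)² = 44.67²; (x + 70.1)² + (y + 16.4)² = 52.23².
Subtracting pairs of circle equations eliminates x²+y² and gives linear equations (the radical axes):
-102.6 x − 267.2 y = 22866.71
-227.2 x − 176.6 y = 23449.39
Solving the 2×2 system: x ≈ -52.3, y ≈ -65.5 km.
Check against ISA (with the unrounded x, y): √((x − 43.5)²+(y − 71.9)²) = 167.50 ≈ 167.50 km. ✓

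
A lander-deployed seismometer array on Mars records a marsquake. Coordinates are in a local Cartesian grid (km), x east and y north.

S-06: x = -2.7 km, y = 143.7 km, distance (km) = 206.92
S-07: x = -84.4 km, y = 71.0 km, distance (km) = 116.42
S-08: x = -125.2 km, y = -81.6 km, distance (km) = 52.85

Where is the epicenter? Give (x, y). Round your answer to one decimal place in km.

x ≈ -86.7 km, y ≈ -45.4 km

Circle about each station: (x + 2.7)² + (y − 143.7)² = 206.92²; (x + 84.4)² + (y − 71.0)² = 116.42²; (x + 125.2)² + (y + 81.6)² = 52.85².
Subtracting pairs of circle equations eliminates x²+y² and gives linear equations (the radical axes):
-163.4 x − 145.4 y = 20769.65
-245.0 x − 450.6 y = 41699.38
Solving the 2×2 system: x ≈ -86.7, y ≈ -45.4 km.
Check against S-06 (with the unrounded x, y): √((x + 2.7)²+(y − 143.7)²) = 206.92 ≈ 206.92 km. ✓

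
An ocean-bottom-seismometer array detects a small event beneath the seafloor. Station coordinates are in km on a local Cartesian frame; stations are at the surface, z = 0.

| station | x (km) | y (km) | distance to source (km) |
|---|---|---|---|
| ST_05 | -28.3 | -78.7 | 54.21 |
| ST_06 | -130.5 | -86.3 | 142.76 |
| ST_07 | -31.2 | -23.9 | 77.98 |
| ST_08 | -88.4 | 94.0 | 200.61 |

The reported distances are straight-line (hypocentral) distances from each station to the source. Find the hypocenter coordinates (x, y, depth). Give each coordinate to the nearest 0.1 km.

Each station gives a sphere (x−x_i)² + (y−y_i)² + z² = d_i² (stations at z=0).
Subtracting the ST_05 sphere from ST_06 and ST_07: z² cancels, leaving linear equations in x and y:
-204.4 x − 15.2 y = 41.67
-5.8 x + 109.6 y = -8592.09
Solving: x ≈ 5.604, y ≈ -78.098 km (keep extra digits for the depth step; rounded: 5.6, -78.1).
Then from the ST_05 sphere: z² = 54.21² − (x + 28.3)² − (y + 78.7)² with x = 5.604, y = -78.098, so z ≈ 42.295 ≈ 42.3 km.
Check against ST_08 (with the unrounded solution): distance 200.61 ≈ 200.61 km. ✓

x ≈ 5.6 km, y ≈ -78.1 km, depth ≈ 42.3 km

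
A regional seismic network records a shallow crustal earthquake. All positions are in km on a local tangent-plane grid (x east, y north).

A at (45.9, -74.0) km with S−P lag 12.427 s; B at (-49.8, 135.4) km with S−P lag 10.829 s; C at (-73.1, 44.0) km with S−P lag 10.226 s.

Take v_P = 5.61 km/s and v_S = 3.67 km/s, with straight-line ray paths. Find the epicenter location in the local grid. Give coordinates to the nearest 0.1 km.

(34.6, 57.4)

Distance from S−P lag: d = Δt · v_P v_S / (v_P − v_S) = Δt · (5.61·3.67)/(5.61−3.67) ≈ 10.6127·Δt.
So d_A = 131.88, d_B = 114.93, d_C = 108.53 km.
Circle about each station: (x − 45.9)² + (y + 74.0)² = 131.88²; (x + 49.8)² + (y − 135.4)² = 114.93²; (x + 73.1)² + (y − 44.0)² = 108.53².
Subtracting the A equation from the B and C equations removes the quadratic terms:
-191.4 x + 418.8 y = 17413.82
-238.0 x + 236.0 y = 5310.37
Solving the 2×2 system: x ≈ 34.6, y ≈ 57.4 km.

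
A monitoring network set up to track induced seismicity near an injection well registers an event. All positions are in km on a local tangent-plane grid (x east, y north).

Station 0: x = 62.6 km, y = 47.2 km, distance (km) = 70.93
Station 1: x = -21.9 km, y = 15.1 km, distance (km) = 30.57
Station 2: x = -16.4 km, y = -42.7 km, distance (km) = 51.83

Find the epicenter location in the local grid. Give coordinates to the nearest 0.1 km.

6.5 km east, 3.8 km north

Circle about each station: (x − 62.6)² + (y − 47.2)² = 70.93²; (x + 21.9)² + (y − 15.1)² = 30.57²; (x + 16.4)² + (y + 42.7)² = 51.83².
Subtracting pairs of circle equations eliminates x²+y² and gives linear equations (the radical axes):
-169.0 x − 64.2 y = -1342.44
-158.0 x − 179.8 y = -1709.63
Solving the 2×2 system: x ≈ 6.5, y ≈ 3.8 km.
Check against Station 0 (with the unrounded x, y): √((x − 62.6)²+(y − 47.2)²) = 70.93 ≈ 70.93 km. ✓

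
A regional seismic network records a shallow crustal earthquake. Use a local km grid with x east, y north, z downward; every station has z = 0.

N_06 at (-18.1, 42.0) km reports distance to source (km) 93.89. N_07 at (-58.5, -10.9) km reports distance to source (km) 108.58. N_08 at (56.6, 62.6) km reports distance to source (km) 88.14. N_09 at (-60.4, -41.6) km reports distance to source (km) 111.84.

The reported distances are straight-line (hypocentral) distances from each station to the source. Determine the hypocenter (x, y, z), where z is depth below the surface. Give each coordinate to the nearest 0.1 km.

Each station gives a sphere (x−x_i)² + (y−y_i)² + z² = d_i² (stations at z=0).
Subtracting the N_06 sphere from N_07 and N_08: z² cancels, leaving linear equations in x and y:
-80.8 x − 105.8 y = -1524.83
149.4 x + 41.2 y = 6077.38
Solving: x ≈ 46.497, y ≈ -21.097 km (keep extra digits for the depth step; rounded: 46.5, -21.1).
Then from the N_06 sphere: z² = 93.89² − (x + 18.1)² − (y − 42.0)² with x = 46.497, y = -21.097, so z ≈ 25.716 ≈ 25.7 km.

x ≈ 46.5 km, y ≈ -21.1 km, depth ≈ 25.7 km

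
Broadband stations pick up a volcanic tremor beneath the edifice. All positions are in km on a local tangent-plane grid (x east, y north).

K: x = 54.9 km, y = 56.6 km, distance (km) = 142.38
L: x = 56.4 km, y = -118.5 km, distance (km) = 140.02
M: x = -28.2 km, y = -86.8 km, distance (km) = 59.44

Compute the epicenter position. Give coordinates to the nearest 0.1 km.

Circle about each station: (x − 54.9)² + (y − 56.6)² = 142.38²; (x − 56.4)² + (y + 118.5)² = 140.02²; (x + 28.2)² + (y + 86.8)² = 59.44².
Subtracting the K equation from the L and M equations removes the quadratic terms:
3.0 x − 350.2 y = 11672.10
-166.2 x − 286.8 y = 18850.86
Solving the 2×2 system: x ≈ -55.1, y ≈ -33.8 km.
Check against K (with the unrounded x, y): √((x − 54.9)²+(y − 56.6)²) = 142.38 ≈ 142.38 km. ✓

(-55.1, -33.8)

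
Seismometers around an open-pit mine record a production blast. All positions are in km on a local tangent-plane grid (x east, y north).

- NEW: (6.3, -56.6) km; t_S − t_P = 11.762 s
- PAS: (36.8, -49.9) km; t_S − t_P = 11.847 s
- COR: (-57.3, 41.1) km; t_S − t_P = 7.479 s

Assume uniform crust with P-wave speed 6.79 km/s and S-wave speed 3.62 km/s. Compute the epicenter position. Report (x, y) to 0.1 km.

x ≈ 0.3 km, y ≈ 34.4 km

Distance from S−P lag: d = Δt · v_P v_S / (v_P − v_S) = Δt · (6.79·3.62)/(6.79−3.62) ≈ 7.7539·Δt.
So d_NEW = 91.20, d_PAS = 91.86, d_COR = 57.99 km.
Circle about each station: (x − 6.3)² + (y + 56.6)² = 91.20²; (x − 36.8)² + (y + 49.9)² = 91.86²; (x + 57.3)² + (y − 41.1)² = 57.99².
Subtracting the NEW equation from the PAS and COR equations removes the quadratic terms:
61.0 x + 13.4 y = 480.18
-127.2 x + 195.4 y = 6683.85
Solving the 2×2 system: x ≈ 0.3, y ≈ 34.4 km.
Check against NEW (with the unrounded x, y): √((x − 6.3)²+(y + 56.6)²) = 91.21 ≈ 91.20 km. ✓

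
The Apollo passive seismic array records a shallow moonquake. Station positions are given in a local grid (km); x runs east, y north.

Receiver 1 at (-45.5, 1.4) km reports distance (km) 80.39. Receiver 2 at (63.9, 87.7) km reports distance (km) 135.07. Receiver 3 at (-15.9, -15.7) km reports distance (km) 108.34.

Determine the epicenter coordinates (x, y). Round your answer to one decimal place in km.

Circle about each station: (x + 45.5)² + (y − 1.4)² = 80.39²; (x − 63.9)² + (y − 87.7)² = 135.07²; (x + 15.9)² + (y + 15.7)² = 108.34².
Subtracting pairs of circle equations eliminates x²+y² and gives linear equations (the radical axes):
218.8 x + 172.6 y = -2079.06
59.2 x − 34.2 y = -6847.91
Solving the 2×2 system: x ≈ -70.8, y ≈ 77.7 km.
Check against Receiver 1 (with the unrounded x, y): √((x + 45.5)²+(y − 1.4)²) = 80.38 ≈ 80.39 km. ✓

(-70.8, 77.7)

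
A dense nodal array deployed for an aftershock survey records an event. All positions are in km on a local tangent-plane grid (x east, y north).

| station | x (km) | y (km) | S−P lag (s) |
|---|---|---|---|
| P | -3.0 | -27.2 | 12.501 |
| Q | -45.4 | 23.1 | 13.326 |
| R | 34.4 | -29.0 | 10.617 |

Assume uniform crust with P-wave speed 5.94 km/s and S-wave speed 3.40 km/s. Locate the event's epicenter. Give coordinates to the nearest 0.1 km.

x ≈ 56.4 km, y ≈ 52.5 km

Distance from S−P lag: d = Δt · v_P v_S / (v_P − v_S) = Δt · (5.94·3.40)/(5.94−3.40) ≈ 7.9512·Δt.
So d_P = 99.40, d_Q = 105.96, d_R = 84.42 km.
Circle about each station: (x + 3.0)² + (y + 27.2)² = 99.40²; (x + 45.4)² + (y − 23.1)² = 105.96²; (x − 34.4)² + (y + 29.0)² = 84.42².
Subtracting the P equation from the Q and R equations removes the quadratic terms:
-84.8 x + 100.6 y = 498.77
74.8 x − 3.6 y = 4029.14
Solving the 2×2 system: x ≈ 56.4, y ≈ 52.5 km.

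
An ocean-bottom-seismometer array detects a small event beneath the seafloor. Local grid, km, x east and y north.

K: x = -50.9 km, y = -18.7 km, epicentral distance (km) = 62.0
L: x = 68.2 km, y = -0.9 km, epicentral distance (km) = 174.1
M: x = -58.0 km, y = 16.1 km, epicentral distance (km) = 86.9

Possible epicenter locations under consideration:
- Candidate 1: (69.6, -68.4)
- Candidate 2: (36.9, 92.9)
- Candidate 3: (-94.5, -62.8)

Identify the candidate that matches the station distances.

Candidate 3

For each candidate, compare |candidate − station| to the reported distance:
Candidate 1: residuals K 68.3, L 106.6, M 66.1 → max 106.6 km
Candidate 2: residuals K 80.0, L 75.2, M 35.2 → max 80.0 km
Candidate 3: residuals K 0.0, L 0.0, M 0.0 → max 0.0 km
Only Candidate 3 has all residuals ≈ 0.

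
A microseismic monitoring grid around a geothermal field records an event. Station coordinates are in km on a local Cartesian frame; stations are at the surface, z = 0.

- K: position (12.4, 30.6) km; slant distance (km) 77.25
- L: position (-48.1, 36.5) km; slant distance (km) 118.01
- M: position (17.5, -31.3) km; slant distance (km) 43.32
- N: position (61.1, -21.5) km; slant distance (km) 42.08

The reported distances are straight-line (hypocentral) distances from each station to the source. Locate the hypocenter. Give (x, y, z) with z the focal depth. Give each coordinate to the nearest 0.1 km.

Each station gives a sphere (x−x_i)² + (y−y_i)² + z² = d_i² (stations at z=0).
Subtracting the K sphere from L and M: z² cancels, leaving linear equations in x and y:
-121.0 x + 11.8 y = -5403.06
10.2 x − 123.8 y = 4286.76
Solving: x ≈ 41.611, y ≈ -31.198 km (keep extra digits for the depth step; rounded: 41.6, -31.2).
Then from the K sphere: z² = 77.25² − (x − 12.4)² − (y − 30.6)² with x = 41.611, y = -31.198, so z ≈ 35.990 ≈ 36.0 km.
Check against N (with the unrounded solution): distance 42.06 ≈ 42.08 km. ✓

x ≈ 41.6 km, y ≈ -31.2 km, depth ≈ 36.0 km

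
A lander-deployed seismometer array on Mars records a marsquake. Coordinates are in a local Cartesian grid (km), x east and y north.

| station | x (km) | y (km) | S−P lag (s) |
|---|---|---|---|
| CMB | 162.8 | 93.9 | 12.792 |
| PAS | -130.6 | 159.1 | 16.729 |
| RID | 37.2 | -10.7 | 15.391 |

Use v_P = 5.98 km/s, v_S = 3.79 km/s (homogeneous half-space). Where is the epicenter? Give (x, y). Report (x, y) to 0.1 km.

Distance from S−P lag: d = Δt · v_P v_S / (v_P − v_S) = Δt · (5.98·3.79)/(5.98−3.79) ≈ 10.3489·Δt.
So d_CMB = 132.38, d_PAS = 173.13, d_RID = 159.28 km.
Circle about each station: (x − 162.8)² + (y − 93.9)² = 132.38²; (x + 130.6)² + (y − 159.1)² = 173.13²; (x − 37.2)² + (y + 10.7)² = 159.28².
Subtracting the CMB equation from the PAS and RID equations removes the quadratic terms:
-586.8 x + 130.4 y = -5401.41
-251.2 x − 209.2 y = -41668.37
Solving the 2×2 system: x ≈ 42.2, y ≈ 148.5 km.

x ≈ 42.2 km, y ≈ 148.5 km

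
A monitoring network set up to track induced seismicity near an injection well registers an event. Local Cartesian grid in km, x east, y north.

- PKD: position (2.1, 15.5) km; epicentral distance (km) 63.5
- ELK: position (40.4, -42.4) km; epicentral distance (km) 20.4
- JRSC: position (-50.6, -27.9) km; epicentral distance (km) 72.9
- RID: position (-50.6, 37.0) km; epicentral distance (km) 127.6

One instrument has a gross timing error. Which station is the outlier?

Solve using three stations at a time. Using PKD, ELK, JRSC (subtract circle equations pairwise → linear system) gives (x, y) ≈ (20.2, -45.4).
Distances from that point to each station vs reported:
  PKD: calculated 63.5 vs reported 63.5 → residual 0.0 km
  ELK: calculated 20.4 vs reported 20.4 → residual 0.0 km
  JRSC: calculated 72.9 vs reported 72.9 → residual 0.0 km
  RID: calculated 108.6 vs reported 127.6 → residual 19.0 km
PKD, ELK, JRSC are mutually consistent (residuals ≈ 0); RID is off by 19.0 km.

RID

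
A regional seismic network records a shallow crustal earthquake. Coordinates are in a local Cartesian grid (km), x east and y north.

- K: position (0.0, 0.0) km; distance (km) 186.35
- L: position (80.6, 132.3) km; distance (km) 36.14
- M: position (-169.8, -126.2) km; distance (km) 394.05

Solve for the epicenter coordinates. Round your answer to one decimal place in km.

113.1 km east, 148.1 km north

Circle about each station: x² + y² = 186.35²; (x − 80.6)² + (y − 132.3)² = 36.14²; (x + 169.8)² + (y + 126.2)² = 394.05².
Subtracting pairs of circle equations eliminates x²+y² and gives linear equations (the radical axes):
161.2 x + 264.6 y = 57419.87
-339.6 x − 252.4 y = -75790.60
Solving the 2×2 system: x ≈ 113.1, y ≈ 148.1 km.
Check against K (with the unrounded x, y): √(x²+y²) = 186.35 ≈ 186.35 km. ✓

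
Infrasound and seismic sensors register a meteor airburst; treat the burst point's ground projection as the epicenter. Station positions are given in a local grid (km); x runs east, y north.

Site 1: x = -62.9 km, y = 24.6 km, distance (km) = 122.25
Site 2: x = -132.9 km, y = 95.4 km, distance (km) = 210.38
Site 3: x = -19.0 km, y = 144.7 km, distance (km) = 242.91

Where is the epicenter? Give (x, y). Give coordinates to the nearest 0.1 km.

Circle about each station: (x + 62.9)² + (y − 24.6)² = 122.25²; (x + 132.9)² + (y − 95.4)² = 210.38²; (x + 19.0)² + (y − 144.7)² = 242.91².
Subtracting the Site 1 equation from the Site 2 and Site 3 equations removes the quadratic terms:
-140.0 x + 141.6 y = -7112.68
87.8 x + 240.2 y = -27322.69
Solving the 2×2 system: x ≈ -46.9, y ≈ -96.6 km.
Check against Site 1 (with the unrounded x, y): √((x + 62.9)²+(y − 24.6)²) = 122.26 ≈ 122.25 km. ✓

-46.9 km east, -96.6 km north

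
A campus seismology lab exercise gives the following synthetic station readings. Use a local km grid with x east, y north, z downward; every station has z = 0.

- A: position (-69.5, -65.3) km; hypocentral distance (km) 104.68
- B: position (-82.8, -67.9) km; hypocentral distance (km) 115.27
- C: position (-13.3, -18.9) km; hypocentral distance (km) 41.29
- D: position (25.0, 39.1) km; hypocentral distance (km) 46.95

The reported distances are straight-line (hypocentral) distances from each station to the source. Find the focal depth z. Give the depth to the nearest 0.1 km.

25.4 km

Each station gives a sphere (x−x_i)² + (y−y_i)² + z² = d_i² (stations at z=0).
Subtracting the A sphere from B and C: z² cancels, leaving linear equations in x and y:
-26.6 x − 5.2 y = 42.64
112.4 x + 92.8 y = 692.80
Solving: x ≈ -4.012, y ≈ 12.325 km (keep extra digits for the depth step; rounded: -4.0, 12.3).
Then from the A sphere: z² = 104.68² − (x + 69.5)² − (y + 65.3)² with x = -4.012, y = 12.325, so z ≈ 25.369 ≈ 25.4 km.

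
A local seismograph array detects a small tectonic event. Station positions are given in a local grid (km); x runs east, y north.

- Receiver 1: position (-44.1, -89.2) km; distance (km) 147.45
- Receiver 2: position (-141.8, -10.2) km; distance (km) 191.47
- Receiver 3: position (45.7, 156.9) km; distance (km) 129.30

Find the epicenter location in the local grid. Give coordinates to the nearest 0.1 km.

(45.9, 27.6)

Circle about each station: (x + 44.1)² + (y + 89.2)² = 147.45²; (x + 141.8)² + (y + 10.2)² = 191.47²; (x − 45.7)² + (y − 156.9)² = 129.30².
Subtracting the Receiver 1 equation from the Receiver 2 and Receiver 3 equations removes the quadratic terms:
-195.4 x + 158.0 y = -4609.43
179.6 x + 492.2 y = 21827.66
Solving the 2×2 system: x ≈ 45.9, y ≈ 27.6 km.
Check against Receiver 1 (with the unrounded x, y): √((x + 44.1)²+(y + 89.2)²) = 147.45 ≈ 147.45 km. ✓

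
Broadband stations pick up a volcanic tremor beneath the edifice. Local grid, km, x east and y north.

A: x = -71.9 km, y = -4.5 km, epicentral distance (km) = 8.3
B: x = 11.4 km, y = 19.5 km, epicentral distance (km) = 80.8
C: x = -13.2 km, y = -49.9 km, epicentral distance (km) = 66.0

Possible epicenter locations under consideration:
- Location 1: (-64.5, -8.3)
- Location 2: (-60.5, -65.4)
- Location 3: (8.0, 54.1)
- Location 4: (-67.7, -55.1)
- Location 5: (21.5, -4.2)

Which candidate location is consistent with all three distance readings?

Location 1

For each candidate, compare |candidate − station| to the reported distance:
Location 1: residuals A 0.0, B 0.0, C 0.0 → max 0.0 km
Location 2: residuals A 53.7, B 30.5, C 16.2 → max 53.7 km
Location 3: residuals A 90.8, B 46.0, C 40.1 → max 90.8 km
Location 4: residuals A 42.5, B 27.9, C 11.3 → max 42.5 km
Location 5: residuals A 85.1, B 55.0, C 8.6 → max 85.1 km
Only Location 1 has all residuals ≈ 0.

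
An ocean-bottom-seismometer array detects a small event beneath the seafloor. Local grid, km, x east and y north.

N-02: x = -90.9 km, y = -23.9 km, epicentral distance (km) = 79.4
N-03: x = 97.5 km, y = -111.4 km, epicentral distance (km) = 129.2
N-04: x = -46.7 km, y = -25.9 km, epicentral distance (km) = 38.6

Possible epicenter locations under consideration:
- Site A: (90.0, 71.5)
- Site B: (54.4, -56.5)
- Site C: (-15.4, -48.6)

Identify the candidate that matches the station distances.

Site C

For each candidate, compare |candidate − station| to the reported distance:
Site A: residuals N-02 125.1, N-03 53.9, N-04 129.3 → max 129.3 km
Site B: residuals N-02 69.5, N-03 59.4, N-04 67.0 → max 69.5 km
Site C: residuals N-02 0.0, N-03 0.0, N-04 0.1 → max 0.1 km
Only Site C has all residuals ≈ 0.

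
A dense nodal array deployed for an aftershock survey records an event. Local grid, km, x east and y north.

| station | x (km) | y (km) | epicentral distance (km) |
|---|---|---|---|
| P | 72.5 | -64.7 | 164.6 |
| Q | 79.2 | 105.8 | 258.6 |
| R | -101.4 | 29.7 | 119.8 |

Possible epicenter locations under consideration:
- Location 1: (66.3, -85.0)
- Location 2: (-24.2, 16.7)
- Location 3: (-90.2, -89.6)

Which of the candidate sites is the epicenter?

Location 3

For each candidate, compare |candidate − station| to the reported distance:
Location 1: residuals P 143.4, Q 67.4, R 83.4 → max 143.4 km
Location 2: residuals P 38.2, Q 122.1, R 41.5 → max 122.1 km
Location 3: residuals P 0.0, Q 0.0, R 0.0 → max 0.0 km
Only Location 3 has all residuals ≈ 0.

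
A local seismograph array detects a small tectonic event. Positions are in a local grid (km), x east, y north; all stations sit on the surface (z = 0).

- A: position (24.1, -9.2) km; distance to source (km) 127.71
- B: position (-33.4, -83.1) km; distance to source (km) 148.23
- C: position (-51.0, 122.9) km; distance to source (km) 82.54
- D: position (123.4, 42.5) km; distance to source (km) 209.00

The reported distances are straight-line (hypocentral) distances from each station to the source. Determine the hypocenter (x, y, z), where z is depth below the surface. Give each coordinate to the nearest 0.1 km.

(-83.1, 53.2, 30.4)

Each station gives a sphere (x−x_i)² + (y−y_i)² + z² = d_i² (stations at z=0).
Subtracting the A sphere from B and C: z² cancels, leaving linear equations in x and y:
-115.0 x − 147.8 y = 1693.43
-150.2 x + 264.2 y = 26536.95
Solving: x ≈ -83.099, y ≈ 53.200 km (keep extra digits for the depth step; rounded: -83.1, 53.2).
Then from the A sphere: z² = 127.71² − (x − 24.1)² − (y + 9.2)² with x = -83.099, y = 53.200, so z ≈ 30.405 ≈ 30.4 km.
Check against D (with the unrounded solution): distance 209.00 ≈ 209.00 km. ✓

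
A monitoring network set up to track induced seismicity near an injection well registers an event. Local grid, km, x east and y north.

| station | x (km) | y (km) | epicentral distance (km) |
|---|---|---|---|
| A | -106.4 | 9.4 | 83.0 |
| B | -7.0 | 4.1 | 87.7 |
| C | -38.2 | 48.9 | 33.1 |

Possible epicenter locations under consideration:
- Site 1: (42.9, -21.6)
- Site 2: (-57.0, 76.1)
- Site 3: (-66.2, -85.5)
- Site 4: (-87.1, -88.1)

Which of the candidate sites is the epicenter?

For each candidate, compare |candidate − station| to the reported distance:
Site 1: residuals A 69.5, B 31.6, C 74.4 → max 74.4 km
Site 2: residuals A 0.0, B 0.0, C 0.0 → max 0.0 km
Site 3: residuals A 20.1, B 19.7, C 104.2 → max 104.2 km
Site 4: residuals A 16.4, B 34.4, C 112.4 → max 112.4 km
Only Site 2 has all residuals ≈ 0.

Site 2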